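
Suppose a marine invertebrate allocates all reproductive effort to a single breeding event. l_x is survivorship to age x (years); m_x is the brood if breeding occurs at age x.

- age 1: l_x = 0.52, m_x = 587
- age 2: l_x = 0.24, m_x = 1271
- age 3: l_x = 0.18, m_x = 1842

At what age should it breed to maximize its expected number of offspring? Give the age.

3

Expected offspring if breeding at age x = l_x × m_x:
  age 1: 0.52 × 587 = 305.240
  age 2: 0.24 × 1271 = 305.040
  age 3: 0.18 × 1842 = 331.560
Maximum at age 3 (331.560).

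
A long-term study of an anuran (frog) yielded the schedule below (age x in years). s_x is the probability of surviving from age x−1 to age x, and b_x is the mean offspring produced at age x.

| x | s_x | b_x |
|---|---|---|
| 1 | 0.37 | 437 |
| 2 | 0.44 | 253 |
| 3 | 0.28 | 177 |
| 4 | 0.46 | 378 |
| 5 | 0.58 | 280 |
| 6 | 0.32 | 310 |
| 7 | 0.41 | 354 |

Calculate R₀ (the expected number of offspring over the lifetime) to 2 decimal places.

224.05

Survivorship from birth: l_x = s_1·s_2·…·s_x.
  l_1 = 0.37000
  l_2 = 0.16280
  l_3 = 0.04558
  l_4 = 0.02097
  l_5 = 0.01216
  l_6 = 0.00389
  l_7 = 0.00160
R₀ = Σ l_x b_x:
  age 1: 0.37000 × 437 = 161.6900
  age 2: 0.16280 × 253 = 41.1884
  age 3: 0.04558 × 177 = 8.0677
  age 4: 0.02097 × 378 = 7.9267
  age 5: 0.01216 × 280 = 3.4048
  age 6: 0.00389 × 310 = 1.2059
  age 7: 0.00160 × 354 = 0.5664
R₀ = 161.6900 + 41.1884 + 8.0677 + 7.9267 + 3.4048 + 1.2059 + 0.5664 = 224.0498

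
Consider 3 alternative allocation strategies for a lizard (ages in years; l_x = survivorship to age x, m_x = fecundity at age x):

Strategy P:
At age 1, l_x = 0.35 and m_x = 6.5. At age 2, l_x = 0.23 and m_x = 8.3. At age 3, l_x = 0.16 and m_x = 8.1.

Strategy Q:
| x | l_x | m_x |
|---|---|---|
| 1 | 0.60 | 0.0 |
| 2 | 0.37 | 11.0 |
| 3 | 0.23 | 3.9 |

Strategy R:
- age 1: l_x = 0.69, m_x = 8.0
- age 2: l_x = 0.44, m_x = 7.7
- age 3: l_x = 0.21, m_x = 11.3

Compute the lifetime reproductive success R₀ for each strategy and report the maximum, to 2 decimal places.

Strategy P: R₀ = 0.35×6.5 + 0.23×8.3 + 0.16×8.1 = 5.4800
Strategy Q: R₀ = 0.60×0.0 + 0.37×11.0 + 0.23×3.9 = 4.9670
Strategy R: R₀ = 0.69×8.0 + 0.44×7.7 + 0.21×11.3 = 11.2810
Highest R₀: strategy R with 11.2810.

11.28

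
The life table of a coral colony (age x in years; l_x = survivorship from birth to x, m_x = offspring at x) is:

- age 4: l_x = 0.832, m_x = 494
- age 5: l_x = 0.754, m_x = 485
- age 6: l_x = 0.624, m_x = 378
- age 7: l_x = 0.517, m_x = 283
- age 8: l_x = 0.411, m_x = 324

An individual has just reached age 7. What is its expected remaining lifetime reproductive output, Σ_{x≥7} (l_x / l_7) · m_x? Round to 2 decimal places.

540.57

l_7 = 0.517. Conditional survival from age 7 to x is l_x / l_7.
  x=7: (0.517/0.517) × 283 = 283.0000
  x=8: (0.411/0.517) × 324 = 257.5706
Sum = 283.0000 + 257.5706 = 540.5706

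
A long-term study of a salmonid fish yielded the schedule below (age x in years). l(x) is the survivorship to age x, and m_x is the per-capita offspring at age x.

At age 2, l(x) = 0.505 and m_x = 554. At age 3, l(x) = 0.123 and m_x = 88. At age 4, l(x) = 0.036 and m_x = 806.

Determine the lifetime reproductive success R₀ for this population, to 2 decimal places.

R₀ = Σ l(x) m_x:
  age 2: 0.505 × 554 = 279.7700
  age 3: 0.123 × 88 = 10.8240
  age 4: 0.036 × 806 = 29.0160
R₀ = 279.7700 + 10.8240 + 29.0160 = 319.6100

319.61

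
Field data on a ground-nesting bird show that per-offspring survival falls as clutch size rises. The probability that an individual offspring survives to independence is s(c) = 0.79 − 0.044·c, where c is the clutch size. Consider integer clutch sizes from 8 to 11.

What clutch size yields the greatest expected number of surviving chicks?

Expected surviving chicks = c × s(c):
  c=8: 8 × 0.438 = 3.504
  c=9: 9 × 0.394 = 3.546
  c=10: 10 × 0.350 = 3.500
  c=11: 11 × 0.306 = 3.366
Maximum at c = 9 (3.546 surviving chicks).

9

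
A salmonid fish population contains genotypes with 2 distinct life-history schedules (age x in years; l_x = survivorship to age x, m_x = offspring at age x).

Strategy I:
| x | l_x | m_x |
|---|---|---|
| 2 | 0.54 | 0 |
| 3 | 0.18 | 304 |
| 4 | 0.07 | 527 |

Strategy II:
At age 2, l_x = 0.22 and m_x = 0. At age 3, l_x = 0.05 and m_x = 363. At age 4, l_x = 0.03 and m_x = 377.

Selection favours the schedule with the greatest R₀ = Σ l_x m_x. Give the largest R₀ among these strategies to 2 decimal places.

Strategy I: R₀ = 0.54×0 + 0.18×304 + 0.07×527 = 91.6100
Strategy II: R₀ = 0.22×0 + 0.05×363 + 0.03×377 = 29.4600
Highest R₀: strategy I with 91.6100.

91.61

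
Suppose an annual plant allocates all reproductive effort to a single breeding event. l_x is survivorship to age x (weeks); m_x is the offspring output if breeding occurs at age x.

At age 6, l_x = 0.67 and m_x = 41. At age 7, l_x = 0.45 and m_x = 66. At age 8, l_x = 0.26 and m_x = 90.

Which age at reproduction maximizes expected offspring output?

7

Expected offspring if breeding at age x = l_x × m_x:
  age 6: 0.67 × 41 = 27.470
  age 7: 0.45 × 66 = 29.700
  age 8: 0.26 × 90 = 23.400
Maximum at age 7 (29.700).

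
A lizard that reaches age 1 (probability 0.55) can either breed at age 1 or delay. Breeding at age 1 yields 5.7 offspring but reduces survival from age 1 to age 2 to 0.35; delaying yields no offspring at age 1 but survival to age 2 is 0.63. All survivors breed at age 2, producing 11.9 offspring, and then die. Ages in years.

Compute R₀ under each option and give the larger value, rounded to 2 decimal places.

5.43

breed at age 1: R₀ = 0.55 × (5.7 + 0.35 × 11.9) = 0.55 × 9.8650 = 5.4258
delay to age 2: R₀ = 0.55 × (0.63 × 11.9) = 0.55 × 7.4970 = 4.1234
Higher: breed at age 1 (5.4258).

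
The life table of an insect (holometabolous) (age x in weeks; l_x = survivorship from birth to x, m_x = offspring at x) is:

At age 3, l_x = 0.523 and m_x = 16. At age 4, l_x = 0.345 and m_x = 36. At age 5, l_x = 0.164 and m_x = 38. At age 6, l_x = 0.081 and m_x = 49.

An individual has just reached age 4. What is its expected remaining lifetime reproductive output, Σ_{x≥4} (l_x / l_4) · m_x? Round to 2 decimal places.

65.57

l_4 = 0.345. Conditional survival from age 4 to x is l_x / l_4.
  x=4: (0.345/0.345) × 36 = 36.0000
  x=5: (0.164/0.345) × 38 = 18.0638
  x=6: (0.081/0.345) × 49 = 11.5043
Sum = 36.0000 + 18.0638 + 11.5043 = 65.5681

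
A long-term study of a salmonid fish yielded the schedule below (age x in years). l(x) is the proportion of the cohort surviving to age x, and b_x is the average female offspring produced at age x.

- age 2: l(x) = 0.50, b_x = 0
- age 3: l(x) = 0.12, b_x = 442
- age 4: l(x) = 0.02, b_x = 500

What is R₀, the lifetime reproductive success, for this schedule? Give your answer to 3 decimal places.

R₀ = Σ l(x) b_x:
  age 2: 0.50 × 0 = 0.0000
  age 3: 0.12 × 442 = 53.0400
  age 4: 0.02 × 500 = 10.0000
R₀ = 0.0000 + 53.0400 + 10.0000 = 63.0400

63.040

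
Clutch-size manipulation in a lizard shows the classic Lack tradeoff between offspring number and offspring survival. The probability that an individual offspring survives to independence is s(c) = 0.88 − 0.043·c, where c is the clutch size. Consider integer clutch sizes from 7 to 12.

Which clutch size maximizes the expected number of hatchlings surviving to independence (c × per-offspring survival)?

Expected hatchlings surviving to independence = c × s(c):
  c=7: 7 × 0.579 = 4.053
  c=8: 8 × 0.536 = 4.288
  c=9: 9 × 0.493 = 4.437
  c=10: 10 × 0.450 = 4.500
  c=11: 11 × 0.407 = 4.477
  c=12: 12 × 0.364 = 4.368
Maximum at c = 10 (4.500 hatchlings surviving to independence).

10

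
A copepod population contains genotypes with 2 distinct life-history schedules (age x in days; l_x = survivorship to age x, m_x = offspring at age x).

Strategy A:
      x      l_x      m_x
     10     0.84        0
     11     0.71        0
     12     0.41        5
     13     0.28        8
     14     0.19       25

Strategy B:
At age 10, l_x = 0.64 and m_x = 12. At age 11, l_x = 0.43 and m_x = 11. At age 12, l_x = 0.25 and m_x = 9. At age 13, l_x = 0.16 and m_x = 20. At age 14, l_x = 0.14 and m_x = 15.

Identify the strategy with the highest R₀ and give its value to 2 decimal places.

19.96

Strategy A: R₀ = 0.84×0 + 0.71×0 + 0.41×5 + 0.28×8 + 0.19×25 = 9.0400
Strategy B: R₀ = 0.64×12 + 0.43×11 + 0.25×9 + 0.16×20 + 0.14×15 = 19.9600
Highest R₀: strategy B with 19.9600.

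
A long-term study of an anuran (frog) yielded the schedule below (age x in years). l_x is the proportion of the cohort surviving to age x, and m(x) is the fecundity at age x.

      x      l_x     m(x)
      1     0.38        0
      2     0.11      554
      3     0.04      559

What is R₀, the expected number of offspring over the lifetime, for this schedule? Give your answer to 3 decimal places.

R₀ = Σ l_x m(x):
  age 1: 0.38 × 0 = 0.0000
  age 2: 0.11 × 554 = 60.9400
  age 3: 0.04 × 559 = 22.3600
R₀ = 0.0000 + 60.9400 + 22.3600 = 83.3000

83.300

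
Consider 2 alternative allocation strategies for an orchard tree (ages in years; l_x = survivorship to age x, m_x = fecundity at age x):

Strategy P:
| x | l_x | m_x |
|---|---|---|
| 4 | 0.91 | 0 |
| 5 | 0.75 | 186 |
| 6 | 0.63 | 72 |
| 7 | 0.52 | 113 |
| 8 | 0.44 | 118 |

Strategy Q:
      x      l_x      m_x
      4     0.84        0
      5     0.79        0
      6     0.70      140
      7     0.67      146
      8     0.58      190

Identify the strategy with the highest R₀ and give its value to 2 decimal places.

306.02

Strategy P: R₀ = 0.91×0 + 0.75×186 + 0.63×72 + 0.52×113 + 0.44×118 = 295.5400
Strategy Q: R₀ = 0.84×0 + 0.79×0 + 0.70×140 + 0.67×146 + 0.58×190 = 306.0200
Highest R₀: strategy Q with 306.0200.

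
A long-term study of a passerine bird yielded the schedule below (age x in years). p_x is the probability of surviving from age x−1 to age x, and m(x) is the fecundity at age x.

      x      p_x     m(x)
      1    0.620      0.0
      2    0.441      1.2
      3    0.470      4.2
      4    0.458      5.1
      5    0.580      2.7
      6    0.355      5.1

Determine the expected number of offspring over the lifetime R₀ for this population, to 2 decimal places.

Survivorship from birth: l_x = p_1·p_2·…·p_x.
  l_1 = 0.62000
  l_2 = 0.27342
  l_3 = 0.12851
  l_4 = 0.05886
  l_5 = 0.03414
  l_6 = 0.01212
R₀ = Σ l_x m(x):
  age 1: 0.62000 × 0.0 = 0.0000
  age 2: 0.27342 × 1.2 = 0.3281
  age 3: 0.12851 × 4.2 = 0.5397
  age 4: 0.05886 × 5.1 = 0.3002
  age 5: 0.03414 × 2.7 = 0.0922
  age 6: 0.01212 × 5.1 = 0.0618
R₀ = 0.0000 + 0.3281 + 0.5397 + 0.3002 + 0.0922 + 0.0618 = 1.3220

1.32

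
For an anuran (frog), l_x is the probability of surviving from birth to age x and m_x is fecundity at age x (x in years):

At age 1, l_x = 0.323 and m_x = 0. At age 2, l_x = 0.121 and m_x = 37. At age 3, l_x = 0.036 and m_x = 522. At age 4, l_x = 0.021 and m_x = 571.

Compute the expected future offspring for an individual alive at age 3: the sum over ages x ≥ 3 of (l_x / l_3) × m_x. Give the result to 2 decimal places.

l_3 = 0.036. Conditional survival from age 3 to x is l_x / l_3.
  x=3: (0.036/0.036) × 522 = 522.0000
  x=4: (0.021/0.036) × 571 = 333.0833
Sum = 522.0000 + 333.0833 = 855.0833

855.08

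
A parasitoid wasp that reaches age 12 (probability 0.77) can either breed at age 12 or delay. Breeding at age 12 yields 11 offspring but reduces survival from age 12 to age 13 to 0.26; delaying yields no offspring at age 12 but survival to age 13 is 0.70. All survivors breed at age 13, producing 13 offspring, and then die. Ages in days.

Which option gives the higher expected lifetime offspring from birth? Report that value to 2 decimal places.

breed at age 12: R₀ = 0.77 × (11 + 0.26 × 13) = 0.77 × 14.3800 = 11.0726
delay to age 13: R₀ = 0.77 × (0.70 × 13) = 0.77 × 9.1000 = 7.0070
Higher: breed at age 12 (11.0726).

11.07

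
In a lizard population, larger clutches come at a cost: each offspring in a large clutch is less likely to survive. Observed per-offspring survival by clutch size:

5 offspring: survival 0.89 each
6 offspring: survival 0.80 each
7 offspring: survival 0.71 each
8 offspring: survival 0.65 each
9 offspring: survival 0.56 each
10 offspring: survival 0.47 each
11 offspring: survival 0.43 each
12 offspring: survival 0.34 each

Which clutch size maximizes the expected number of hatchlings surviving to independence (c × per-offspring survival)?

Expected hatchlings surviving to independence = c × s(c):
  c=5: 5 × 0.89 = 4.450
  c=6: 6 × 0.80 = 4.800
  c=7: 7 × 0.71 = 4.970
  c=8: 8 × 0.65 = 5.200
  c=9: 9 × 0.56 = 5.040
  c=10: 10 × 0.47 = 4.700
  c=11: 11 × 0.43 = 4.730
  c=12: 12 × 0.34 = 4.080
Maximum at c = 8 (5.200 hatchlings surviving to independence).

8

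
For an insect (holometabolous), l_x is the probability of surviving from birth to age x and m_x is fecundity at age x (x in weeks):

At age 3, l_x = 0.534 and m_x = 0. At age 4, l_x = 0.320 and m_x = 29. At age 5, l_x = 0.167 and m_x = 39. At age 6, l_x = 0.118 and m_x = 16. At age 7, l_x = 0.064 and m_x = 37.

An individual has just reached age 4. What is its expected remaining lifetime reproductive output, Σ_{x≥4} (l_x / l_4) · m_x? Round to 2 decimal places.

l_4 = 0.320. Conditional survival from age 4 to x is l_x / l_4.
  x=4: (0.320/0.320) × 29 = 29.0000
  x=5: (0.167/0.320) × 39 = 20.3531
  x=6: (0.118/0.320) × 16 = 5.9000
  x=7: (0.064/0.320) × 37 = 7.4000
Sum = 29.0000 + 20.3531 + 5.9000 + 7.4000 = 62.6531

62.65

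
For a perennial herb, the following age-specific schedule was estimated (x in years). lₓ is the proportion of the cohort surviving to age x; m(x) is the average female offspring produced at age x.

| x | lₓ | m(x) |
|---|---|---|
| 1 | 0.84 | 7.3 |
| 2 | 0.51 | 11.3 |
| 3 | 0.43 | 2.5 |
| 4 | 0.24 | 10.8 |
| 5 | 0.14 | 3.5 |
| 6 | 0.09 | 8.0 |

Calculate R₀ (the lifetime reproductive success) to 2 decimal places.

R₀ = Σ lₓ m(x):
  age 1: 0.84 × 7.3 = 6.1320
  age 2: 0.51 × 11.3 = 5.7630
  age 3: 0.43 × 2.5 = 1.0750
  age 4: 0.24 × 10.8 = 2.5920
  age 5: 0.14 × 3.5 = 0.4900
  age 6: 0.09 × 8.0 = 0.7200
R₀ = 6.1320 + 5.7630 + 1.0750 + 2.5920 + 0.4900 + 0.7200 = 16.7720

16.77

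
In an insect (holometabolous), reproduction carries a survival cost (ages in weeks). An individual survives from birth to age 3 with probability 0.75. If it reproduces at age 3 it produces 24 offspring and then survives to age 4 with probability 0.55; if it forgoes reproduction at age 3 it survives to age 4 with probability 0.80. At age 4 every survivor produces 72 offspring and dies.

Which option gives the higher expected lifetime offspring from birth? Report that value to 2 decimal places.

47.70

breed at age 3: R₀ = 0.75 × (24 + 0.55 × 72) = 0.75 × 63.6000 = 47.7000
delay to age 4: R₀ = 0.75 × (0.80 × 72) = 0.75 × 57.6000 = 43.2000
Higher: breed at age 3 (47.7000).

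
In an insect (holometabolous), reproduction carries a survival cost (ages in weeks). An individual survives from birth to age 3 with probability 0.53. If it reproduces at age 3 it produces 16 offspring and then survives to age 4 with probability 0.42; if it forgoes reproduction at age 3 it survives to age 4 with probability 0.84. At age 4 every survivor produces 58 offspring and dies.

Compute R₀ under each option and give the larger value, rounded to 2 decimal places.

25.82

breed at age 3: R₀ = 0.53 × (16 + 0.42 × 58) = 0.53 × 40.3600 = 21.3908
delay to age 4: R₀ = 0.53 × (0.84 × 58) = 0.53 × 48.7200 = 25.8216
Higher: delay to age 4 (25.8216).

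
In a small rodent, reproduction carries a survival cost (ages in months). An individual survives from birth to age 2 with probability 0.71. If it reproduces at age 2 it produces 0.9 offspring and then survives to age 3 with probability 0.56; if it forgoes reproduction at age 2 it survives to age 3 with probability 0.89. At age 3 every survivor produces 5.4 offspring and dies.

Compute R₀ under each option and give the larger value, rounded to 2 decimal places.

3.41

breed at age 2: R₀ = 0.71 × (0.9 + 0.56 × 5.4) = 0.71 × 3.9240 = 2.7860
delay to age 3: R₀ = 0.71 × (0.89 × 5.4) = 0.71 × 4.8060 = 3.4123
Higher: delay to age 3 (3.4123).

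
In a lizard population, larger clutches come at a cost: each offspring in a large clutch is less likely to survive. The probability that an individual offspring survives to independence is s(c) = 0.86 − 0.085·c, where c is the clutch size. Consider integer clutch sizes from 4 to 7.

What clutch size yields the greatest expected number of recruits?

5

Expected recruits = c × s(c):
  c=4: 4 × 0.520 = 2.080
  c=5: 5 × 0.435 = 2.175
  c=6: 6 × 0.350 = 2.100
  c=7: 7 × 0.265 = 1.855
Maximum at c = 5 (2.175 recruits).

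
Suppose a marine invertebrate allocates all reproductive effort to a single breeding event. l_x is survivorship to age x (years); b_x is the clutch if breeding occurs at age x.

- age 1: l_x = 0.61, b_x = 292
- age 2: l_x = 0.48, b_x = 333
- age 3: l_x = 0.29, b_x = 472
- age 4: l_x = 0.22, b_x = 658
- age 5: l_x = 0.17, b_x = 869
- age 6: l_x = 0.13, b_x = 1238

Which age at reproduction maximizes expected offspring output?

1

Expected offspring if breeding at age x = l_x × b_x:
  age 1: 0.61 × 292 = 178.120
  age 2: 0.48 × 333 = 159.840
  age 3: 0.29 × 472 = 136.880
  age 4: 0.22 × 658 = 144.760
  age 5: 0.17 × 869 = 147.730
  age 6: 0.13 × 1238 = 160.940
Maximum at age 1 (178.120).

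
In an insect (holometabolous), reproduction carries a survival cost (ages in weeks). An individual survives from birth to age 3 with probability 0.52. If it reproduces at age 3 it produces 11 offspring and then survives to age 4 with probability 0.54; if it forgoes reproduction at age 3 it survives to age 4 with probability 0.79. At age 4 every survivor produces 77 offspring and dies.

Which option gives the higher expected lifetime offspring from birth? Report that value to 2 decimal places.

breed at age 3: R₀ = 0.52 × (11 + 0.54 × 77) = 0.52 × 52.5800 = 27.3416
delay to age 4: R₀ = 0.52 × (0.79 × 77) = 0.52 × 60.8300 = 31.6316
Higher: delay to age 4 (31.6316).

31.63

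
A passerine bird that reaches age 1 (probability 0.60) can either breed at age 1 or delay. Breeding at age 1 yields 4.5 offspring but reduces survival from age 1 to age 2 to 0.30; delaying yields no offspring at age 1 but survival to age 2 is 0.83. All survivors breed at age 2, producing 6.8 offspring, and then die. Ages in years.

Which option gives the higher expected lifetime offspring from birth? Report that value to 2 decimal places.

breed at age 1: R₀ = 0.60 × (4.5 + 0.30 × 6.8) = 0.60 × 6.5400 = 3.9240
delay to age 2: R₀ = 0.60 × (0.83 × 6.8) = 0.60 × 5.6440 = 3.3864
Higher: breed at age 1 (3.9240).

3.92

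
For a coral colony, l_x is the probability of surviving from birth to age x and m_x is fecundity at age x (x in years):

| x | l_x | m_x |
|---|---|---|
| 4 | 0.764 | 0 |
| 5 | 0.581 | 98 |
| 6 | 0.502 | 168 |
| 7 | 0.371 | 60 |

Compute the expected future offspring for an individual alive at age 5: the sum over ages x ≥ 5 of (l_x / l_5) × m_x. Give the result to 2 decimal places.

281.47

l_5 = 0.581. Conditional survival from age 5 to x is l_x / l_5.
  x=5: (0.581/0.581) × 98 = 98.0000
  x=6: (0.502/0.581) × 168 = 145.1566
  x=7: (0.371/0.581) × 60 = 38.3133
Sum = 98.0000 + 145.1566 + 38.3133 = 281.4699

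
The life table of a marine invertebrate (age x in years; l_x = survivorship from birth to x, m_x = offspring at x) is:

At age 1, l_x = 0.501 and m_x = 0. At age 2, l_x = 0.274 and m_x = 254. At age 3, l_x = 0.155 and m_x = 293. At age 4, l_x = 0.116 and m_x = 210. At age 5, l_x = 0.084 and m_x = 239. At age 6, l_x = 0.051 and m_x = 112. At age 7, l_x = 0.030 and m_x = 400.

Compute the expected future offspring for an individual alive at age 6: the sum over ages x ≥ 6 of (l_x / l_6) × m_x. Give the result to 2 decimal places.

l_6 = 0.051. Conditional survival from age 6 to x is l_x / l_6.
  x=6: (0.051/0.051) × 112 = 112.0000
  x=7: (0.030/0.051) × 400 = 235.2941
Sum = 112.0000 + 235.2941 = 347.2941

347.29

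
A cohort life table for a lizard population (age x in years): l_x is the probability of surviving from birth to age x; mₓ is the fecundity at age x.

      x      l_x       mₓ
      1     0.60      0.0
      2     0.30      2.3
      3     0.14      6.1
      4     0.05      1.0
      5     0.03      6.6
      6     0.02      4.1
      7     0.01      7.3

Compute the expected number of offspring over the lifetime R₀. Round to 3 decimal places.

1.947

R₀ = Σ l_x mₓ:
  age 1: 0.60 × 0.0 = 0.0000
  age 2: 0.30 × 2.3 = 0.6900
  age 3: 0.14 × 6.1 = 0.8540
  age 4: 0.05 × 1.0 = 0.0500
  age 5: 0.03 × 6.6 = 0.1980
  age 6: 0.02 × 4.1 = 0.0820
  age 7: 0.01 × 7.3 = 0.0730
R₀ = 0.0000 + 0.6900 + 0.8540 + 0.0500 + 0.1980 + 0.0820 + 0.0730 = 1.9470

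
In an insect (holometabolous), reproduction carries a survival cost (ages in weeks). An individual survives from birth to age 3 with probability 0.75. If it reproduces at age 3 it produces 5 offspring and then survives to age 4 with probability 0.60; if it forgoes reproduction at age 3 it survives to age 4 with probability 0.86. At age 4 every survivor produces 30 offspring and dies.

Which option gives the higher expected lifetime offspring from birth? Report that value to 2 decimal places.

breed at age 3: R₀ = 0.75 × (5 + 0.60 × 30) = 0.75 × 23.0000 = 17.2500
delay to age 4: R₀ = 0.75 × (0.86 × 30) = 0.75 × 25.8000 = 19.3500
Higher: delay to age 4 (19.3500).

19.35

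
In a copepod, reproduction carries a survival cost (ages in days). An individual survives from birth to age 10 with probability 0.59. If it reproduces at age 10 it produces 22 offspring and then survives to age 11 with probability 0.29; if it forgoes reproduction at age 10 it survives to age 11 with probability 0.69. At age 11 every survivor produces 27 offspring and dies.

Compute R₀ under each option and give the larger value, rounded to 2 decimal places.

17.60

breed at age 10: R₀ = 0.59 × (22 + 0.29 × 27) = 0.59 × 29.8300 = 17.5997
delay to age 11: R₀ = 0.59 × (0.69 × 27) = 0.59 × 18.6300 = 10.9917
Higher: breed at age 10 (17.5997).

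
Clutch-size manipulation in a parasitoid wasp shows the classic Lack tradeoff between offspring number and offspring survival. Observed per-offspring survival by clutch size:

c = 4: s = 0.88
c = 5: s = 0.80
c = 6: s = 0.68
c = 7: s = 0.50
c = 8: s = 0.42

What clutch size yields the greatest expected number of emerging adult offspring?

Expected emerging adult offspring = c × s(c):
  c=4: 4 × 0.88 = 3.520
  c=5: 5 × 0.80 = 4.000
  c=6: 6 × 0.68 = 4.080
  c=7: 7 × 0.50 = 3.500
  c=8: 8 × 0.42 = 3.360
Maximum at c = 6 (4.080 emerging adult offspring).

6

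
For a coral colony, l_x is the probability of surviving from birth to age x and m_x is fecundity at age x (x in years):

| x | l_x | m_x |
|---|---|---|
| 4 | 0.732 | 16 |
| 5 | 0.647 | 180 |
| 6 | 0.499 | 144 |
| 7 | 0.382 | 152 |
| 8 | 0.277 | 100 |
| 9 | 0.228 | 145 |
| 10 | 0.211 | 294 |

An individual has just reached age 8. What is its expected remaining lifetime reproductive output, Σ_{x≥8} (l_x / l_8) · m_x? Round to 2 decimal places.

443.30

l_8 = 0.277. Conditional survival from age 8 to x is l_x / l_8.
  x=8: (0.277/0.277) × 100 = 100.0000
  x=9: (0.228/0.277) × 145 = 119.3502
  x=10: (0.211/0.277) × 294 = 223.9495
Sum = 100.0000 + 119.3502 + 223.9495 = 443.2996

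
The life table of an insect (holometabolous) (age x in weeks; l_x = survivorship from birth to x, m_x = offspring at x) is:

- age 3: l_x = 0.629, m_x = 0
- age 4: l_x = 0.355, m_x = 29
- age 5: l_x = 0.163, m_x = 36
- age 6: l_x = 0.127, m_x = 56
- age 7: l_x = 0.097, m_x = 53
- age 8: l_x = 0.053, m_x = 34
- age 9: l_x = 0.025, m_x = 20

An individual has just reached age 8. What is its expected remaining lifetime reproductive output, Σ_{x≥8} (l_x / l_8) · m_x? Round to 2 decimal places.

l_8 = 0.053. Conditional survival from age 8 to x is l_x / l_8.
  x=8: (0.053/0.053) × 34 = 34.0000
  x=9: (0.025/0.053) × 20 = 9.4340
Sum = 34.0000 + 9.4340 = 43.4340

43.43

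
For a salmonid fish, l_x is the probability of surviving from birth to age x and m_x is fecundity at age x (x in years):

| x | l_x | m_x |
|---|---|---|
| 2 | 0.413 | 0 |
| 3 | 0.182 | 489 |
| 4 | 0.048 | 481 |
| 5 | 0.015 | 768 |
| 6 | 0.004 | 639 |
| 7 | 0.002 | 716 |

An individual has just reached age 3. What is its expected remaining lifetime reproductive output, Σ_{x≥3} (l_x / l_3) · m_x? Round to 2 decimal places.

701.07

l_3 = 0.182. Conditional survival from age 3 to x is l_x / l_3.
  x=3: (0.182/0.182) × 489 = 489.0000
  x=4: (0.048/0.182) × 481 = 126.8571
  x=5: (0.015/0.182) × 768 = 63.2967
  x=6: (0.004/0.182) × 639 = 14.0440
  x=7: (0.002/0.182) × 716 = 7.8681
Sum = 489.0000 + 126.8571 + 63.2967 + 14.0440 + 7.8681 = 701.0659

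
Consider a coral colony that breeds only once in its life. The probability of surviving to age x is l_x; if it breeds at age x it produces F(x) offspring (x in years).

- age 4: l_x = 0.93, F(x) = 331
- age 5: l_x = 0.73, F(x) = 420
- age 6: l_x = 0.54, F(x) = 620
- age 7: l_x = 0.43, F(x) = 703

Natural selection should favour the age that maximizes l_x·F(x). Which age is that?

6

Expected offspring if breeding at age x = l_x × F(x):
  age 4: 0.93 × 331 = 307.830
  age 5: 0.73 × 420 = 306.600
  age 6: 0.54 × 620 = 334.800
  age 7: 0.43 × 703 = 302.290
Maximum at age 6 (334.800).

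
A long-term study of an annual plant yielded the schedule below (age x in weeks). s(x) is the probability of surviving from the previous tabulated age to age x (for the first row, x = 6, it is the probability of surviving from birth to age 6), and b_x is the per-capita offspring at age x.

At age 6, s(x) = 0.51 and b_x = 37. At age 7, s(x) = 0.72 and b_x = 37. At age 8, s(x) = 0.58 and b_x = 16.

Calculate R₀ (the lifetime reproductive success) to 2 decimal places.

35.86

Survivorship from birth: l_x = s_6·s_7·…·s_x.
  l_6 = 0.51000
  l_7 = 0.36720
  l_8 = 0.21298
R₀ = Σ l_x b_x:
  age 6: 0.51000 × 37 = 18.8700
  age 7: 0.36720 × 37 = 13.5864
  age 8: 0.21298 × 16 = 3.4077
R₀ = 18.8700 + 13.5864 + 3.4077 = 35.8641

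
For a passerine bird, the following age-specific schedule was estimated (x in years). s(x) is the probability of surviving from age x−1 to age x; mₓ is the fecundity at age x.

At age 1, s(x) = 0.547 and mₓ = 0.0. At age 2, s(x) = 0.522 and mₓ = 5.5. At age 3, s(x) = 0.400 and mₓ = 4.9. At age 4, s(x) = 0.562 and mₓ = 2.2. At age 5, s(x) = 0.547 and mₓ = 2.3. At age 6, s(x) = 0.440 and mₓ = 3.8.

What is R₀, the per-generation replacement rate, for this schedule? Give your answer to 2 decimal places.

2.41

Survivorship from birth: l_x = s_1·s_2·…·s_x.
  l_1 = 0.54700
  l_2 = 0.28553
  l_3 = 0.11421
  l_4 = 0.06419
  l_5 = 0.03511
  l_6 = 0.01545
R₀ = Σ l_x mₓ:
  age 1: 0.54700 × 0.0 = 0.0000
  age 2: 0.28553 × 5.5 = 1.5704
  age 3: 0.11421 × 4.9 = 0.5596
  age 4: 0.06419 × 2.2 = 0.1412
  age 5: 0.03511 × 2.3 = 0.0808
  age 6: 0.01545 × 3.8 = 0.0587
R₀ = 0.0000 + 1.5704 + 0.5596 + 0.1412 + 0.0808 + 0.0587 = 2.4107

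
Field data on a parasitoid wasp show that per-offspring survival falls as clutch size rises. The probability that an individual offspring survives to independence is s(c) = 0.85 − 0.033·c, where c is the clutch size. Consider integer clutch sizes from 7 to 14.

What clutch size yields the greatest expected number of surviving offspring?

Expected surviving offspring = c × s(c):
  c=7: 7 × 0.619 = 4.333
  c=8: 8 × 0.586 = 4.688
  c=9: 9 × 0.553 = 4.977
  c=10: 10 × 0.520 = 5.200
  c=11: 11 × 0.487 = 5.357
  c=12: 12 × 0.454 = 5.448
  c=13: 13 × 0.421 = 5.473
  c=14: 14 × 0.388 = 5.432
Maximum at c = 13 (5.473 surviving offspring).

13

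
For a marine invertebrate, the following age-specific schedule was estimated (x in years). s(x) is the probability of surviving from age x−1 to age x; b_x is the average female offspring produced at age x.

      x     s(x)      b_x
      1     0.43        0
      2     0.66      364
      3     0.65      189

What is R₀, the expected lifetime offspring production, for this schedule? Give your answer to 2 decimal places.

138.17

Survivorship from birth: l_x = s_1·s_2·…·s_x.
  l_1 = 0.43000
  l_2 = 0.28380
  l_3 = 0.18447
R₀ = Σ l_x b_x:
  age 1: 0.43000 × 0 = 0.0000
  age 2: 0.28380 × 364 = 103.3032
  age 3: 0.18447 × 189 = 34.8648
R₀ = 0.0000 + 103.3032 + 34.8648 = 138.1680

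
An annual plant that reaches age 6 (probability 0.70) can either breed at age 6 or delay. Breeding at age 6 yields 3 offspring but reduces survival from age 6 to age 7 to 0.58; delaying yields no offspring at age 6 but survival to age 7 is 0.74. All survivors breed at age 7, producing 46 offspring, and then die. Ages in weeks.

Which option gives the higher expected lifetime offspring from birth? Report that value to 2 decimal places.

23.83

breed at age 6: R₀ = 0.70 × (3 + 0.58 × 46) = 0.70 × 29.6800 = 20.7760
delay to age 7: R₀ = 0.70 × (0.74 × 46) = 0.70 × 34.0400 = 23.8280
Higher: delay to age 7 (23.8280).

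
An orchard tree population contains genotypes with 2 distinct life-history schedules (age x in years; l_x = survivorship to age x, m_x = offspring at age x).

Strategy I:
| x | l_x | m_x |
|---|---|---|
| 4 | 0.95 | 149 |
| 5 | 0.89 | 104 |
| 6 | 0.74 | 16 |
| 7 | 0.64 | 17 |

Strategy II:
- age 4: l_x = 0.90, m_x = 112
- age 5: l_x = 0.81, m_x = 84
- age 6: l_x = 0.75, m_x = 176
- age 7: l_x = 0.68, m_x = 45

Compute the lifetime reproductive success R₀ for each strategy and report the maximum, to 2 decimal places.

331.44

Strategy I: R₀ = 0.95×149 + 0.89×104 + 0.74×16 + 0.64×17 = 256.8300
Strategy II: R₀ = 0.90×112 + 0.81×84 + 0.75×176 + 0.68×45 = 331.4400
Highest R₀: strategy II with 331.4400.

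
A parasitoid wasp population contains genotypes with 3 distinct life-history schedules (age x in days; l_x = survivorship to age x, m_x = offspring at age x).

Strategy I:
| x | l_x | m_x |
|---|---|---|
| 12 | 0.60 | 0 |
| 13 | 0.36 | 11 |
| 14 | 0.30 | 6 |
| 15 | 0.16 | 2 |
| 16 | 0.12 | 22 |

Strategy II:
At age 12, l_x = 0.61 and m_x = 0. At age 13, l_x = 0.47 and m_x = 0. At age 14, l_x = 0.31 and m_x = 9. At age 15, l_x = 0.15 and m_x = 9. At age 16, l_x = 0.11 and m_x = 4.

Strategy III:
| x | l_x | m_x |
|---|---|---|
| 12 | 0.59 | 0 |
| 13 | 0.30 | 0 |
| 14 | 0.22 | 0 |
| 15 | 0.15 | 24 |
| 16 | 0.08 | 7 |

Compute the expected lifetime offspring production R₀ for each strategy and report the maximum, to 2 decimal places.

8.72

Strategy I: R₀ = 0.60×0 + 0.36×11 + 0.30×6 + 0.16×2 + 0.12×22 = 8.7200
Strategy II: R₀ = 0.61×0 + 0.47×0 + 0.31×9 + 0.15×9 + 0.11×4 = 4.5800
Strategy III: R₀ = 0.59×0 + 0.30×0 + 0.22×0 + 0.15×24 + 0.08×7 = 4.1600
Highest R₀: strategy I with 8.7200.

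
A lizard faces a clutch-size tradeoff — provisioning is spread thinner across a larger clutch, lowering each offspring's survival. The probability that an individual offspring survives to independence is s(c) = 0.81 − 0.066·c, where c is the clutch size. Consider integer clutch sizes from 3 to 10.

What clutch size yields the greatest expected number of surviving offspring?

6

Expected surviving offspring = c × s(c):
  c=3: 3 × 0.612 = 1.836
  c=4: 4 × 0.546 = 2.184
  c=5: 5 × 0.480 = 2.400
  c=6: 6 × 0.414 = 2.484
  c=7: 7 × 0.348 = 2.436
  c=8: 8 × 0.282 = 2.256
  c=9: 9 × 0.216 = 1.944
  c=10: 10 × 0.150 = 1.500
Maximum at c = 6 (2.484 surviving offspring).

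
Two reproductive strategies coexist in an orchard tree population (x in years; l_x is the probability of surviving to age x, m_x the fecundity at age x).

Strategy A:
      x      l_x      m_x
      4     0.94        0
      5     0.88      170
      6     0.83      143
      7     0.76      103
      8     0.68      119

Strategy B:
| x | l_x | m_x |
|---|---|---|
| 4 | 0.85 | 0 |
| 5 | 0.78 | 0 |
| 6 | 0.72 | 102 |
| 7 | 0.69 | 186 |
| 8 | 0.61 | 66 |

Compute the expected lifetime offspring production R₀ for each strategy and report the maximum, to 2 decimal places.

427.49

Strategy A: R₀ = 0.94×0 + 0.88×170 + 0.83×143 + 0.76×103 + 0.68×119 = 427.4900
Strategy B: R₀ = 0.85×0 + 0.78×0 + 0.72×102 + 0.69×186 + 0.61×66 = 242.0400
Highest R₀: strategy A with 427.4900.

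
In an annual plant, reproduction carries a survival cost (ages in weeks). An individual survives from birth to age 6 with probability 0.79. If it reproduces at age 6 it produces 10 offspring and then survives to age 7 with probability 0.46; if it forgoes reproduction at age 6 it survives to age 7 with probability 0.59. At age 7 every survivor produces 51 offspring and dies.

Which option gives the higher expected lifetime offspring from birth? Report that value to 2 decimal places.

breed at age 6: R₀ = 0.79 × (10 + 0.46 × 51) = 0.79 × 33.4600 = 26.4334
delay to age 7: R₀ = 0.79 × (0.59 × 51) = 0.79 × 30.0900 = 23.7711
Higher: breed at age 6 (26.4334).

26.43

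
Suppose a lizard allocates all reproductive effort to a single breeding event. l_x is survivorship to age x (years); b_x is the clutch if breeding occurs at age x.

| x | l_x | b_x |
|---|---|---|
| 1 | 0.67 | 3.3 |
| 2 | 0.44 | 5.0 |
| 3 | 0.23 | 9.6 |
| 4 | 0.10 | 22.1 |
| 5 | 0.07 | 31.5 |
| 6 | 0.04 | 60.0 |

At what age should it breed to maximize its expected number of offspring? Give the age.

6

Expected offspring if breeding at age x = l_x × b_x:
  age 1: 0.67 × 3.3 = 2.211
  age 2: 0.44 × 5.0 = 2.200
  age 3: 0.23 × 9.6 = 2.208
  age 4: 0.10 × 22.1 = 2.210
  age 5: 0.07 × 31.5 = 2.205
  age 6: 0.04 × 60.0 = 2.400
Maximum at age 6 (2.400).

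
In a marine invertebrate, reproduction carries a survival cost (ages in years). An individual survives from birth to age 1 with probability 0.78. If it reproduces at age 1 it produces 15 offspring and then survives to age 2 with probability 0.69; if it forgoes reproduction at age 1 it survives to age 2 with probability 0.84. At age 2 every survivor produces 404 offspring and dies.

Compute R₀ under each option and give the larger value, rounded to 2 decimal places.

264.70

breed at age 1: R₀ = 0.78 × (15 + 0.69 × 404) = 0.78 × 293.7600 = 229.1328
delay to age 2: R₀ = 0.78 × (0.84 × 404) = 0.78 × 339.3600 = 264.7008
Higher: delay to age 2 (264.7008).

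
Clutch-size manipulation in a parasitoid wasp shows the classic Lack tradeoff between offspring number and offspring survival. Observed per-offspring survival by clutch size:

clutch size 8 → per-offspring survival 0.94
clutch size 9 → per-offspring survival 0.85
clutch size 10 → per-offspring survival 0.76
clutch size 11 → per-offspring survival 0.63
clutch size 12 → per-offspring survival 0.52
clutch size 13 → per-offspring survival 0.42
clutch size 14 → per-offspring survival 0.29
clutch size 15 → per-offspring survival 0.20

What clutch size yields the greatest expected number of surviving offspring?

9

Expected surviving offspring = c × s(c):
  c=8: 8 × 0.94 = 7.520
  c=9: 9 × 0.85 = 7.650
  c=10: 10 × 0.76 = 7.600
  c=11: 11 × 0.63 = 6.930
  c=12: 12 × 0.52 = 6.240
  c=13: 13 × 0.42 = 5.460
  c=14: 14 × 0.29 = 4.060
  c=15: 15 × 0.20 = 3.000
Maximum at c = 9 (7.650 surviving offspring).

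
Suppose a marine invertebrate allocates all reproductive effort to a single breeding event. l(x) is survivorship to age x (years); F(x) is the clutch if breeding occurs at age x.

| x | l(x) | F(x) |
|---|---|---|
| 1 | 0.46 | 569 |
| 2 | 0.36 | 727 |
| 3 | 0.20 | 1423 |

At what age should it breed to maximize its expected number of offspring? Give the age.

Expected offspring if breeding at age x = l(x) × F(x):
  age 1: 0.46 × 569 = 261.740
  age 2: 0.36 × 727 = 261.720
  age 3: 0.20 × 1423 = 284.600
Maximum at age 3 (284.600).

3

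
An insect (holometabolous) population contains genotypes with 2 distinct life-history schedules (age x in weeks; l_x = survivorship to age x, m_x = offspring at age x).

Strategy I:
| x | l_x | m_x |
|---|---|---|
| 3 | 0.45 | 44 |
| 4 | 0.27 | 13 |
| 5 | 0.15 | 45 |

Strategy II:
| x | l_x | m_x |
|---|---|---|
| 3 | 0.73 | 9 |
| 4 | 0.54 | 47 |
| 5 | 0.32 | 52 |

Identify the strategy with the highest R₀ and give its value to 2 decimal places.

48.59

Strategy I: R₀ = 0.45×44 + 0.27×13 + 0.15×45 = 30.0600
Strategy II: R₀ = 0.73×9 + 0.54×47 + 0.32×52 = 48.5900
Highest R₀: strategy II with 48.5900.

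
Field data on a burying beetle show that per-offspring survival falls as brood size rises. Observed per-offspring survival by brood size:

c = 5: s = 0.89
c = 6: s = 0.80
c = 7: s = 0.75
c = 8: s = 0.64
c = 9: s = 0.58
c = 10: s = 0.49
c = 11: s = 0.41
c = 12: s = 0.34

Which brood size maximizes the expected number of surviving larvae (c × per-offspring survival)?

7

Expected surviving larvae = c × s(c):
  c=5: 5 × 0.89 = 4.450
  c=6: 6 × 0.80 = 4.800
  c=7: 7 × 0.75 = 5.250
  c=8: 8 × 0.64 = 5.120
  c=9: 9 × 0.58 = 5.220
  c=10: 10 × 0.49 = 4.900
  c=11: 11 × 0.41 = 4.510
  c=12: 12 × 0.34 = 4.080
Maximum at c = 7 (5.250 surviving larvae).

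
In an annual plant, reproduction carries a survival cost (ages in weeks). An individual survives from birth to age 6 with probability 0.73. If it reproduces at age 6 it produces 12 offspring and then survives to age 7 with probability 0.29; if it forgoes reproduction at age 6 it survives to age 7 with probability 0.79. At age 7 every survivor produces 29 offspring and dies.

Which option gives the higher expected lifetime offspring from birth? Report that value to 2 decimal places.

16.72

breed at age 6: R₀ = 0.73 × (12 + 0.29 × 29) = 0.73 × 20.4100 = 14.8993
delay to age 7: R₀ = 0.73 × (0.79 × 29) = 0.73 × 22.9100 = 16.7243
Higher: delay to age 7 (16.7243).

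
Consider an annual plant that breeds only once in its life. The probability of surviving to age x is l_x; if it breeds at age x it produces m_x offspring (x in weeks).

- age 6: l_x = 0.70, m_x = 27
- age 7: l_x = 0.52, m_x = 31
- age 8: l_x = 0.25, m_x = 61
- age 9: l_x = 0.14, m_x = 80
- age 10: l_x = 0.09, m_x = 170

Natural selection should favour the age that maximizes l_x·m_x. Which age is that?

6

Expected offspring if breeding at age x = l_x × m_x:
  age 6: 0.70 × 27 = 18.900
  age 7: 0.52 × 31 = 16.120
  age 8: 0.25 × 61 = 15.250
  age 9: 0.14 × 80 = 11.200
  age 10: 0.09 × 170 = 15.300
Maximum at age 6 (18.900).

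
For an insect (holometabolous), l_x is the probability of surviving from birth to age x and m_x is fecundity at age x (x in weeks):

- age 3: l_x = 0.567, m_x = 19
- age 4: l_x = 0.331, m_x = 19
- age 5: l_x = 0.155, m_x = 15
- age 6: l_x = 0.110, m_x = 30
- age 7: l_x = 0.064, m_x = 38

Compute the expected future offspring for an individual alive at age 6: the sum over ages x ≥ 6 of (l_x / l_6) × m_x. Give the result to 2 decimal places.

l_6 = 0.110. Conditional survival from age 6 to x is l_x / l_6.
  x=6: (0.110/0.110) × 30 = 30.0000
  x=7: (0.064/0.110) × 38 = 22.1091
Sum = 30.0000 + 22.1091 = 52.1091

52.11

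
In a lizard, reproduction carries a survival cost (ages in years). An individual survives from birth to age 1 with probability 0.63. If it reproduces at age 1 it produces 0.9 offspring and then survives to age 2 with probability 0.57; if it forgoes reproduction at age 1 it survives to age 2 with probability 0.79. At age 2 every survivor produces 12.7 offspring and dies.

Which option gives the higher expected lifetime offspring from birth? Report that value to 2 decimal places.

6.32

breed at age 1: R₀ = 0.63 × (0.9 + 0.57 × 12.7) = 0.63 × 8.1390 = 5.1276
delay to age 2: R₀ = 0.63 × (0.79 × 12.7) = 0.63 × 10.0330 = 6.3208
Higher: delay to age 2 (6.3208).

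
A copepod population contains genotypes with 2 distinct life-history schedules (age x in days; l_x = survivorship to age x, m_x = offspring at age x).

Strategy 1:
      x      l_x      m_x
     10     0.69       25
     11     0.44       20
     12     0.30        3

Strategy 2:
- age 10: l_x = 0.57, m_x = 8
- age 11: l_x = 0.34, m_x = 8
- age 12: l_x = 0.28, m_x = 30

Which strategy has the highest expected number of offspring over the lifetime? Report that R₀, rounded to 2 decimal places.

Strategy 1: R₀ = 0.69×25 + 0.44×20 + 0.30×3 = 26.9500
Strategy 2: R₀ = 0.57×8 + 0.34×8 + 0.28×30 = 15.6800
Highest R₀: strategy 1 with 26.9500.

26.95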